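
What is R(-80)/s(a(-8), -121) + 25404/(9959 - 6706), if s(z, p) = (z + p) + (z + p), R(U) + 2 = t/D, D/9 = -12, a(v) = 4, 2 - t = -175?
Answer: 214429439/27403272 ≈ 7.8250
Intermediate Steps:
t = 177 (t = 2 - 1*(-175) = 2 + 175 = 177)
D = -108 (D = 9*(-12) = -108)
R(U) = -131/36 (R(U) = -2 + 177/(-108) = -2 + 177*(-1/108) = -2 - 59/36 = -131/36)
s(z, p) = 2*p + 2*z (s(z, p) = (p + z) + (p + z) = 2*p + 2*z)
R(-80)/s(a(-8), -121) + 25404/(9959 - 6706) = -131/(36*(2*(-121) + 2*4)) + 25404/(9959 - 6706) = -131/(36*(-242 + 8)) + 25404/3253 = -131/36/(-234) + 25404*(1/3253) = -131/36*(-1/234) + 25404/3253 = 131/8424 + 25404/3253 = 214429439/27403272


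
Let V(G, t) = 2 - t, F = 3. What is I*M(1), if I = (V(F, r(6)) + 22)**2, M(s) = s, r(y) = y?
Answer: 324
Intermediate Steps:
I = 324 (I = ((2 - 1*6) + 22)**2 = ((2 - 6) + 22)**2 = (-4 + 22)**2 = 18**2 = 324)
I*M(1) = 324*1 = 324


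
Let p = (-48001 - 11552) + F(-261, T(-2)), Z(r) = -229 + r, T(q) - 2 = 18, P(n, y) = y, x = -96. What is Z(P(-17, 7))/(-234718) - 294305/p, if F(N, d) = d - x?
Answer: 34545938002/6975466883 ≈ 4.9525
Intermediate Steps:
T(q) = 20 (T(q) = 2 + 18 = 20)
F(N, d) = 96 + d (F(N, d) = d - 1*(-96) = d + 96 = 96 + d)
p = -59437 (p = (-48001 - 11552) + (96 + 20) = -59553 + 116 = -59437)
Z(P(-17, 7))/(-234718) - 294305/p = (-229 + 7)/(-234718) - 294305/(-59437) = -222*(-1/234718) - 294305*(-1/59437) = 111/117359 + 294305/59437 = 34545938002/6975466883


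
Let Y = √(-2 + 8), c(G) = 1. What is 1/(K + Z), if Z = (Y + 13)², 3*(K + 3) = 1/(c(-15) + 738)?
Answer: 845397525/125473154641 - 127792314*√6/125473154641 ≈ 0.0042429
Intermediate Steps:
Y = √6 ≈ 2.4495
K = -6650/2217 (K = -3 + 1/(3*(1 + 738)) = -3 + (⅓)/739 = -3 + (⅓)*(1/739) = -3 + 1/2217 = -6650/2217 ≈ -2.9995)
Z = (13 + √6)² (Z = (√6 + 13)² = (13 + √6)² ≈ 238.69)
1/(K + Z) = 1/(-6650/2217 + (13 + √6)²)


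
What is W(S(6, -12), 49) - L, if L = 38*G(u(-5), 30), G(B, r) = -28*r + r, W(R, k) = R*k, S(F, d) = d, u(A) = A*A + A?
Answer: 30192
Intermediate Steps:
u(A) = A + A² (u(A) = A² + A = A + A²)
G(B, r) = -27*r
L = -30780 (L = 38*(-27*30) = 38*(-810) = -30780)
W(S(6, -12), 49) - L = -12*49 - 1*(-30780) = -588 + 30780 = 30192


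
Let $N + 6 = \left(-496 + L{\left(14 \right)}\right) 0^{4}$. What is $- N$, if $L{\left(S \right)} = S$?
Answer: $6$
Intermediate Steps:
$N = -6$ ($N = -6 + \left(-496 + 14\right) 0^{4} = -6 - 0 = -6 + 0 = -6$)
$- N = \left(-1\right) \left(-6\right) = 6$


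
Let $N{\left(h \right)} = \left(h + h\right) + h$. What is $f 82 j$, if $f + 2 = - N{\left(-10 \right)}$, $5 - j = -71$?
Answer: $174496$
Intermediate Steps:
$j = 76$ ($j = 5 - -71 = 5 + 71 = 76$)
$N{\left(h \right)} = 3 h$ ($N{\left(h \right)} = 2 h + h = 3 h$)
$f = 28$ ($f = -2 - 3 \left(-10\right) = -2 - -30 = -2 + 30 = 28$)
$f 82 j = 28 \cdot 82 \cdot 76 = 2296 \cdot 76 = 174496$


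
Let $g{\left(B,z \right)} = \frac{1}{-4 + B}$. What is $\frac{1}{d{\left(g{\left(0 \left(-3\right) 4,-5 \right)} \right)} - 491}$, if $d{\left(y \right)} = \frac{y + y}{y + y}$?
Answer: $- \frac{1}{490} \approx -0.0020408$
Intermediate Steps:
$d{\left(y \right)} = 1$ ($d{\left(y \right)} = \frac{2 y}{2 y} = 2 y \frac{1}{2 y} = 1$)
$\frac{1}{d{\left(g{\left(0 \left(-3\right) 4,-5 \right)} \right)} - 491} = \frac{1}{1 - 491} = \frac{1}{-490} = - \frac{1}{490}$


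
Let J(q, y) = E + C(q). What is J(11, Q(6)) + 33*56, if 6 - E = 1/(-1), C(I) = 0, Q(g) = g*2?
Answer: 1855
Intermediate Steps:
Q(g) = 2*g
E = 7 (E = 6 - 1/(-1) = 6 - 1*(-1) = 6 + 1 = 7)
J(q, y) = 7 (J(q, y) = 7 + 0 = 7)
J(11, Q(6)) + 33*56 = 7 + 33*56 = 7 + 1848 = 1855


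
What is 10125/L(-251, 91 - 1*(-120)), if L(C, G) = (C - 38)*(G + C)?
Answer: 2025/2312 ≈ 0.87586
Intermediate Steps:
L(C, G) = (-38 + C)*(C + G)
10125/L(-251, 91 - 1*(-120)) = 10125/((-251)**2 - 38*(-251) - 38*(91 - 1*(-120)) - 251*(91 - 1*(-120))) = 10125/(63001 + 9538 - 38*(91 + 120) - 251*(91 + 120)) = 10125/(63001 + 9538 - 38*211 - 251*211) = 10125/(63001 + 9538 - 8018 - 52961) = 10125/11560 = 10125*(1/11560) = 2025/2312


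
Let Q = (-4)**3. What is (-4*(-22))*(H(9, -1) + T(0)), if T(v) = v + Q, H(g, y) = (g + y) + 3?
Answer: -4664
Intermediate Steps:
Q = -64
H(g, y) = 3 + g + y
T(v) = -64 + v (T(v) = v - 64 = -64 + v)
(-4*(-22))*(H(9, -1) + T(0)) = (-4*(-22))*((3 + 9 - 1) + (-64 + 0)) = 88*(11 - 64) = 88*(-53) = -4664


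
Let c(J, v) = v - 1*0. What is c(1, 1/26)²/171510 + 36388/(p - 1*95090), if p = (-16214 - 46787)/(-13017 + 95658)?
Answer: -348650171254062389/911108368795265160 ≈ -0.38267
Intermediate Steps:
c(J, v) = v (c(J, v) = v + 0 = v)
p = -63001/82641 ≈ -0.76235
c(1, 1/26)²/171510 + 36388/(p - 1*95090) = (1/26)²/171510 + 36388/(-63001/82641 - 1*95090) = (1/26)²*(1/171510) + 36388/(-63001/82641 - 95090) = (1/676)*(1/171510) + 36388/(-7858395691/82641) = 1/115940760 + 36388*(-82641/7858395691) = 1/115940760 - 3007140708/7858395691 = -348650171254062389/911108368795265160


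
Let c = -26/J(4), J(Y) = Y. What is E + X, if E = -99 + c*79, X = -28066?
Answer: -57357/2 ≈ -28679.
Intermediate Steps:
c = -13/2 (c = -26/4 = -26*¼ = -13/2 ≈ -6.5000)
E = -1225/2 (E = -99 - 13/2*79 = -99 - 1027/2 = -1225/2 ≈ -612.50)
E + X = -1225/2 - 28066 = -57357/2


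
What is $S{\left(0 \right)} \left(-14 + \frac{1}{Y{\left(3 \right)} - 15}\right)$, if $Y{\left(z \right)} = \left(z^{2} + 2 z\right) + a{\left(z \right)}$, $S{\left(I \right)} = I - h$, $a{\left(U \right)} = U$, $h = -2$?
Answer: $- \frac{82}{3} \approx -27.333$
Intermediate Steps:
$S{\left(I \right)} = 2 + I$ ($S{\left(I \right)} = I - -2 = I + 2 = 2 + I$)
$Y{\left(z \right)} = z^{2} + 3 z$ ($Y{\left(z \right)} = \left(z^{2} + 2 z\right) + z = z^{2} + 3 z$)
$S{\left(0 \right)} \left(-14 + \frac{1}{Y{\left(3 \right)} - 15}\right) = \left(2 + 0\right) \left(-14 + \frac{1}{3 \left(3 + 3\right) - 15}\right) = 2 \left(-14 + \frac{1}{3 \cdot 6 - 15}\right) = 2 \left(-14 + \frac{1}{18 - 15}\right) = 2 \left(-14 + \frac{1}{3}\right) = 2 \left(- \frac{41}{3}\right) = - \frac{82}{3}$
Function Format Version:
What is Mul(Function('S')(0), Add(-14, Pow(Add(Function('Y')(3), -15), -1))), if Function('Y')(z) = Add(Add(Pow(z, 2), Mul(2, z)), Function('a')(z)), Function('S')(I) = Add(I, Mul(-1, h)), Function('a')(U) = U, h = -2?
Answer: Rational(-82, 3) ≈ -27.333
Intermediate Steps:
Function('S')(I) = Add(2, I) (Function('S')(I) = Add(I, Mul(-1, -2)) = Add(I, 2) = Add(2, I))
Function('Y')(z) = Add(Pow(z, 2), Mul(3, z)) (Function('Y')(z) = Add(Add(Pow(z, 2), Mul(2, z)), z) = Add(Pow(z, 2), Mul(3, z)))
Mul(Function('S')(0), Add(-14, Pow(Add(Function('Y')(3), -15), -1))) = Mul(Add(2, 0), Add(-14, Pow(Add(Mul(3, Add(3, 3)), -15), -1))) = Mul(2, Add(-14, Pow(Add(Mul(3, 6), -15), -1))) = Mul(2, Add(-14, Pow(Add(18, -15), -1))) = Mul(2, Add(-14, Pow(3, -1))) = Mul(2, Add(-14, Rational(1, 3))) = Mul(2, Rational(-41, 3)) = Rational(-82, 3)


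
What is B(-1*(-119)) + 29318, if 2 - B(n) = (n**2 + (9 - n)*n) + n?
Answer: 28130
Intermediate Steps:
B(n) = 2 - n - n**2 - n*(9 - n) (B(n) = 2 - ((n**2 + (9 - n)*n) + n) = 2 - ((n**2 + n*(9 - n)) + n) = 2 - (n + n**2 + n*(9 - n)) = 2 + (-n - n**2 - n*(9 - n)) = 2 - n - n**2 - n*(9 - n))
B(-1*(-119)) + 29318 = (2 - (-10)*(-119)) + 29318 = (2 - 10*119) + 29318 = (2 - 1190) + 29318 = -1188 + 29318 = 28130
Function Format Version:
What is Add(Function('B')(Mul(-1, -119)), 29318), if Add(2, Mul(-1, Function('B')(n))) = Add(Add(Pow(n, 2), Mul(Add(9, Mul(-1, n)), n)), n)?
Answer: 28130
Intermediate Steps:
Function('B')(n) = Add(2, Mul(-1, n), Mul(-1, Pow(n, 2)), Mul(-1, n, Add(9, Mul(-1, n)))) (Function('B')(n) = Add(2, Mul(-1, Add(Add(Pow(n, 2), Mul(Add(9, Mul(-1, n)), n)), n))) = Add(2, Mul(-1, Add(Add(Pow(n, 2), Mul(n, Add(9, Mul(-1, n)))), n))) = Add(2, Mul(-1, Add(n, Pow(n, 2), Mul(n, Add(9, Mul(-1, n)))))) = Add(2, Add(Mul(-1, n), Mul(-1, Pow(n, 2)), Mul(-1, n, Add(9, Mul(-1, n))))) = Add(2, Mul(-1, n), Mul(-1, Pow(n, 2)), Mul(-1, n, Add(9, Mul(-1, n)))))
Add(Function('B')(Mul(-1, -119)), 29318) = Add(Add(2, Mul(-10, Mul(-1, -119))), 29318) = Add(Add(2, Mul(-10, 119)), 29318) = Add(Add(2, -1190), 29318) = Add(-1188, 29318) = 28130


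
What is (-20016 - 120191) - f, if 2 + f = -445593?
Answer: 305388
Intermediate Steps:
f = -445595 (f = -2 - 445593 = -445595)
(-20016 - 120191) - f = (-20016 - 120191) - 1*(-445595) = -140207 + 445595 = 305388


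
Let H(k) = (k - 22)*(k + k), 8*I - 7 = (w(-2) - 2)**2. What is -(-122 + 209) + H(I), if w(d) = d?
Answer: -6303/32 ≈ -196.97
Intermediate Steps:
I = 23/8 (I = 7/8 + (-2 - 2)**2/8 = 7/8 + (1/8)*(-4)**2 = 7/8 + (1/8)*16 = 7/8 + 2 = 23/8 ≈ 2.8750)
H(k) = 2*k*(-22 + k) (H(k) = (-22 + k)*(2*k) = 2*k*(-22 + k))
-(-122 + 209) + H(I) = -(-122 + 209) + 2*(23/8)*(-22 + 23/8) = -1*87 + 2*(23/8)*(-153/8) = -87 - 3519/32 = -6303/32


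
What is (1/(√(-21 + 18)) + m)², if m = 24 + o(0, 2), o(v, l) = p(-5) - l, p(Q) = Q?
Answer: (51 - I*√3)²/9 ≈ 288.67 - 19.63*I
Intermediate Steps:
o(v, l) = -5 - l
m = 17 (m = 24 + (-5 - 1*2) = 24 + (-5 - 2) = 24 - 7 = 17)
(1/(√(-21 + 18)) + m)² = (1/(√(-21 + 18)) + 17)² = (1/(√(-3)) + 17)² = (1/(I*√3) + 17)² = (-I*√3/3 + 17)² = (17 - I*√3/3)²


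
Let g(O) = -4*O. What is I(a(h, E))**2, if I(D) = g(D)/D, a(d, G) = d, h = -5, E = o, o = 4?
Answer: 16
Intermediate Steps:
E = 4
I(D) = -4 (I(D) = (-4*D)/D = -4)
I(a(h, E))**2 = (-4)**2 = 16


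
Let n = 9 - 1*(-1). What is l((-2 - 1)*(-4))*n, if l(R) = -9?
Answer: -90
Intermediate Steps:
n = 10 (n = 9 + 1 = 10)
l((-2 - 1)*(-4))*n = -9*10 = -90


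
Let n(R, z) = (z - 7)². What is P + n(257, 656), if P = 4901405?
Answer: 5322606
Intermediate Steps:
n(R, z) = (-7 + z)²
P + n(257, 656) = 4901405 + (-7 + 656)² = 4901405 + 649² = 4901405 + 421201 = 5322606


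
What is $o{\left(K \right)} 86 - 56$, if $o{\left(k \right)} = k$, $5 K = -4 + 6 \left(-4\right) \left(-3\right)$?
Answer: $\frac{5568}{5} \approx 1113.6$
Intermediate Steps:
$K = \frac{68}{5}$ ($K = \frac{-4 + 6 \left(-4\right) \left(-3\right)}{5} = \frac{-4 - -72}{5} = \frac{-4 + 72}{5} = \frac{1}{5} \cdot 68 = \frac{68}{5} \approx 13.6$)
$o{\left(K \right)} 86 - 56 = \frac{68}{5} \cdot 86 - 56 = \frac{5848}{5} - 56 = \frac{5568}{5}$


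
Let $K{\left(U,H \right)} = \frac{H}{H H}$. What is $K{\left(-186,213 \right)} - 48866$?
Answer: $- \frac{10408457}{213} \approx -48866.0$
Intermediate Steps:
$K{\left(U,H \right)} = \frac{1}{H}$ ($K{\left(U,H \right)} = \frac{H}{H^{2}} = \frac{1}{H}$)
$K{\left(-186,213 \right)} - 48866 = \frac{1}{213} - 48866 = - \frac{10408457}{213}$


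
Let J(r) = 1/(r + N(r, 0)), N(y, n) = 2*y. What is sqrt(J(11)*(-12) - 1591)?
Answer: 3*I*sqrt(21395)/11 ≈ 39.892*I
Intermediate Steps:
J(r) = 1/(3*r) (J(r) = 1/(r + 2*r) = 1/(3*r))
sqrt(J(11)*(-12) - 1591) = sqrt(((1/3)/11)*(-12) - 1591) = sqrt(((1/3)*(1/11))*(-12) - 1591) = sqrt((1/33)*(-12) - 1591) = sqrt(-4/11 - 1591) = sqrt(-17505/11) = 3*I*sqrt(21395)/11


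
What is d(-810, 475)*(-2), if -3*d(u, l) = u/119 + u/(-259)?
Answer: -10800/4403 ≈ -2.4529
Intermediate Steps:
d(u, l) = -20*u/13209 (d(u, l) = -(u/119 + u/(-259))/3 = -(u*(1/119) + u*(-1/259))/3 = -(u/119 - u/259)/3 = -20*u/13209)
d(-810, 475)*(-2) = -20/13209*(-810)*(-2) = (5400/4403)*(-2) = -10800/4403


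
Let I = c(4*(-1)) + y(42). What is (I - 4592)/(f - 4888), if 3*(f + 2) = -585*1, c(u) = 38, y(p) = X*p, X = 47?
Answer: 172/339 ≈ 0.50737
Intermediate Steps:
y(p) = 47*p
f = -197 (f = -2 + (-585*1)/3 = -2 + (⅓)*(-585) = -2 - 195 = -197)
I = 2012 (I = 38 + 47*42 = 38 + 1974 = 2012)
(I - 4592)/(f - 4888) = (2012 - 4592)/(-197 - 4888) = -2580/(-5085) = -2580*(-1/5085) = 172/339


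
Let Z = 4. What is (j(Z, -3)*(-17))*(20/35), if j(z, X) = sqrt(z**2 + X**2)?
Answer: -340/7 ≈ -48.571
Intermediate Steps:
j(z, X) = sqrt(X**2 + z**2)
(j(Z, -3)*(-17))*(20/35) = (sqrt((-3)**2 + 4**2)*(-17))*(20/35) = (sqrt(9 + 16)*(-17))*(20*(1/35)) = (sqrt(25)*(-17))*(4/7) = (5*(-17))*(4/7) = -85*4/7 = -340/7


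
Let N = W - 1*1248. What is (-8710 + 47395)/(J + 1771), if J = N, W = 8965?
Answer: 38685/9488 ≈ 4.0773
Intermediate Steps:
N = 7717 (N = 8965 - 1*1248 = 8965 - 1248 = 7717)
J = 7717
(-8710 + 47395)/(J + 1771) = (-8710 + 47395)/(7717 + 1771) = 38685/9488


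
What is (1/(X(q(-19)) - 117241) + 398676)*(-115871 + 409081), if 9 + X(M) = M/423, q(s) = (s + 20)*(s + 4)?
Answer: 386510201600763438/3306451 ≈ 1.1690e+11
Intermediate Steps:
q(s) = (4 + s)*(20 + s) (q(s) = (20 + s)*(4 + s) = (4 + s)*(20 + s))
X(M) = -9 + M/423
(1/(X(q(-19)) - 117241) + 398676)*(-115871 + 409081) = (1/((-9 + (80 + (-19)**2 + 24*(-19))/423) - 117241) + 398676)*(-115871 + 409081) = (1/((-9 + (80 + 361 - 456)/423) - 117241) + 398676)*293210 = (1/((-9 + (1/423)*(-15)) - 117241) + 398676)*293210 = (1/((-9 - 5/141) - 117241) + 398676)*293210 = (1/(-1274/141 - 117241) + 398676)*293210 = (1/(-16532255/141) + 398676)*293210 = (-141/16532255 + 398676)*293210 = (6591013294239/16532255)*293210 = 386510201600763438/3306451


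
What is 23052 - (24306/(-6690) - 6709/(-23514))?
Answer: 604467646399/26218110 ≈ 23055.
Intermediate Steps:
23052 - (24306/(-6690) - 6709/(-23514)) = 23052 - (24306*(-1/6690) - 6709*(-1/23514)) = 23052 - (-4051/1115 + 6709/23514) = 23052 - 1*(-87774679/26218110) = 23052 + 87774679/26218110 = 604467646399/26218110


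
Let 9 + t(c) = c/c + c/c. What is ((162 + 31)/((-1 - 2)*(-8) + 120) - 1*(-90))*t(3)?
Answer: -92071/144 ≈ -639.38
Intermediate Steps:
t(c) = -7 (t(c) = -9 + (c/c + c/c) = -9 + (1 + 1) = -9 + 2 = -7)
((162 + 31)/((-1 - 2)*(-8) + 120) - 1*(-90))*t(3) = ((162 + 31)/((-1 - 2)*(-8) + 120) - 1*(-90))*(-7) = (193/(-3*(-8) + 120) + 90)*(-7) = (193/(24 + 120) + 90)*(-7) = (193/144 + 90)*(-7) = (13153/144)*(-7) = -92071/144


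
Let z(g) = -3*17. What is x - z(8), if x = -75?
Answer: -24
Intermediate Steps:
z(g) = -51
x - z(8) = -75 - 1*(-51) = -75 + 51 = -24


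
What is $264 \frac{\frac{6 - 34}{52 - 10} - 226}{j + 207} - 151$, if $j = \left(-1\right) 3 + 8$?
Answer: $- \frac{22963}{53} \approx -433.26$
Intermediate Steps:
$j = 5$ ($j = -3 + 8 = 5$)
$264 \frac{\frac{6 - 34}{52 - 10} - 226}{j + 207} - 151 = 264 \frac{\frac{6 - 34}{52 - 10} - 226}{5 + 207} - 151 = 264 \frac{- \frac{28}{42} - 226}{212} - 151 = 264 \left(\left(-28\right) \frac{1}{42} - 226\right) \frac{1}{212} - 151 = 264 \left(- \frac{2}{3} - 226\right) \frac{1}{212} - 151 = 264 \left(\left(- \frac{680}{3}\right) \frac{1}{212}\right) - 151 = 264 \left(- \frac{170}{159}\right) - 151 = - \frac{14960}{53} - 151 = - \frac{22963}{53}$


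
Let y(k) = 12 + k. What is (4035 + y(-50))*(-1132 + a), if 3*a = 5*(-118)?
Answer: -15932042/3 ≈ -5.3107e+6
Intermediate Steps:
a = -590/3 (a = (5*(-118))/3 = (⅓)*(-590) = -590/3 ≈ -196.67)
(4035 + y(-50))*(-1132 + a) = (4035 + (12 - 50))*(-1132 - 590/3) = (4035 - 38)*(-3986/3) = 3997*(-3986/3) = -15932042/3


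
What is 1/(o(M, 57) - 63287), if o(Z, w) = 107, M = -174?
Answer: -1/63180 ≈ -1.5828e-5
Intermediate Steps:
1/(o(M, 57) - 63287) = 1/(107 - 63287) = 1/(-63180) = -1/63180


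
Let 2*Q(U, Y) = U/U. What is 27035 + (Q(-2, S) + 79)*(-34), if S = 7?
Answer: 24332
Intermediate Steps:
Q(U, Y) = 1/2 (Q(U, Y) = (U/U)/2 = (1/2)*1 = 1/2)
27035 + (Q(-2, S) + 79)*(-34) = 27035 + (1/2 + 79)*(-34) = 27035 + (159/2)*(-34) = 27035 - 2703 = 24332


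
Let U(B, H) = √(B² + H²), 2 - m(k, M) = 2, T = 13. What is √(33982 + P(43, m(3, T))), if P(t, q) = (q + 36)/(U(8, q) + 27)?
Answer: √41629210/35 ≈ 184.34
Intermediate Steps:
m(k, M) = 0 (m(k, M) = 2 - 1*2 = 2 - 2 = 0)
P(t, q) = (36 + q)/(27 + √(64 + q²)) (P(t, q) = (q + 36)/(√(8² + q²) + 27) = (36 + q)/(√(64 + q²) + 27) = (36 + q)/(27 + √(64 + q²)))
√(33982 + P(43, m(3, T))) = √(33982 + (36 + 0)/(27 + √(64 + 0²))) = √(33982 + 36/(27 + √(64 + 0))) = √(33982 + 36/(27 + √64)) = √(33982 + 36/(27 + 8)) = √(33982 + 36/35) = √(1189406/35) = √41629210/35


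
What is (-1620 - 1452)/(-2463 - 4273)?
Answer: 192/421 ≈ 0.45606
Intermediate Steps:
(-1620 - 1452)/(-2463 - 4273) = -3072/(-6736) = -3072*(-1/6736) = 192/421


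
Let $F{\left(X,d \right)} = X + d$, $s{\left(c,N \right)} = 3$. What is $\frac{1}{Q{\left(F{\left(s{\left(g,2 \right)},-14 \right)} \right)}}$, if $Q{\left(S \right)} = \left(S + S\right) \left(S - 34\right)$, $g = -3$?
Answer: $\frac{1}{990} \approx 0.0010101$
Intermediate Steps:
$Q{\left(S \right)} = 2 S \left(-34 + S\right)$
$\frac{1}{Q{\left(F{\left(s{\left(g,2 \right)},-14 \right)} \right)}} = \frac{1}{2 \left(3 - 14\right) \left(-34 + \left(3 - 14\right)\right)} = \frac{1}{2 \left(-11\right) \left(-34 - 11\right)} = \frac{1}{2 \left(-11\right) \left(-45\right)} = \frac{1}{990}$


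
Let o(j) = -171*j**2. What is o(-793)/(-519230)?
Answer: 107533179/519230 ≈ 207.10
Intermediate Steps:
o(-793)/(-519230) = -171*(-793)**2/(-519230) = -171*628849*(-1/519230) = -107533179*(-1/519230) = 107533179/519230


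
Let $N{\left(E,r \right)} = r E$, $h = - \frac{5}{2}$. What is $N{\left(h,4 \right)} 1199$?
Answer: $-11990$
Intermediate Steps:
$h = - \frac{5}{2}$ ($h = \left(-5\right) \frac{1}{2} = - \frac{5}{2} \approx -2.5$)
$N{\left(E,r \right)} = E r$
$N{\left(h,4 \right)} 1199 = \left(- \frac{5}{2}\right) 4 \cdot 1199 = \left(-10\right) 1199 = -11990$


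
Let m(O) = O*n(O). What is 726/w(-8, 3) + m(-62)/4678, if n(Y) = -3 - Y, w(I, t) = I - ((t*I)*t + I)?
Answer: 261071/28068 ≈ 9.3014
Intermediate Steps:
w(I, t) = -I*t**2 (w(I, t) = I - ((I*t)*t + I) = I - (I*t**2 + I) = I - (I + I*t**2) = I + (-I - I*t**2) = -I*t**2)
m(O) = O*(-3 - O)
726/w(-8, 3) + m(-62)/4678 = 726/((-1*(-8)*3**2)) - 1*(-62)*(3 - 62)/4678 = 726/((-1*(-8)*9)) - 1*(-62)*(-59)*(1/4678) = 726/72 - 3658*1/4678 = 726*(1/72) - 1829/2339 = 121/12 - 1829/2339 = 261071/28068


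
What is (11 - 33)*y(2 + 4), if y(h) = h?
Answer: -132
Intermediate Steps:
(11 - 33)*y(2 + 4) = (11 - 33)*(2 + 4) = -22*6 = -132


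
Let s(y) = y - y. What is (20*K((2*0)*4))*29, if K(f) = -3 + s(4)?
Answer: -1740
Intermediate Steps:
s(y) = 0
K(f) = -3 (K(f) = -3 + 0 = -3)
(20*K((2*0)*4))*29 = (20*(-3))*29 = -60*29 = -1740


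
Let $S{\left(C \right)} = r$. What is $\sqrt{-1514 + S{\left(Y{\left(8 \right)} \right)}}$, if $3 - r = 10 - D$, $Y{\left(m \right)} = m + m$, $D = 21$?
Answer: $10 i \sqrt{15} \approx 38.73 i$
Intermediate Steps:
$Y{\left(m \right)} = 2 m$
$r = 14$ ($r = 3 - \left(10 - 21\right) = 3 - -11 = 3 + 11 = 14$)
$S{\left(C \right)} = 14$
$\sqrt{-1514 + S{\left(Y{\left(8 \right)} \right)}} = \sqrt{-1514 + 14} = \sqrt{-1500} = 10 i \sqrt{15}$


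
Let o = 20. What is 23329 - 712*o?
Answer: 9089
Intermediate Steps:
23329 - 712*o = 23329 - 712*20 = 23329 - 14240 = 9089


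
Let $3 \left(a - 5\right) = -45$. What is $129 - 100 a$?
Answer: $1129$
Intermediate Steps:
$a = -10$ ($a = 5 + \frac{1}{3} \left(-45\right) = 5 - 15 = -10$)
$129 - 100 a = 129 - -1000 = 129 + 1000 = 1129$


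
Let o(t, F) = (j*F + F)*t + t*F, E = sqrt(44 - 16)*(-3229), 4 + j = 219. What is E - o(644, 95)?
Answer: -13276060 - 6458*sqrt(7) ≈ -1.3293e+7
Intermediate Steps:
j = 215 (j = -4 + 219 = 215)
E = -6458*sqrt(7) (E = sqrt(28)*(-3229) = (2*sqrt(7))*(-3229) = -6458*sqrt(7) ≈ -17086.)
o(t, F) = 217*F*t (o(t, F) = (215*F + F)*t + t*F = (216*F)*t + F*t = 216*F*t + F*t = 217*F*t)
E - o(644, 95) = -6458*sqrt(7) - 217*95*644 = -6458*sqrt(7) - 1*13276060 = -6458*sqrt(7) - 13276060 = -13276060 - 6458*sqrt(7)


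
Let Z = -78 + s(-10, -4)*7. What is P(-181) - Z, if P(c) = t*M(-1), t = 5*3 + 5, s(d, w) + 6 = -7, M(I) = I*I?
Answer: 189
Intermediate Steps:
M(I) = I²
s(d, w) = -13 (s(d, w) = -6 - 7 = -13)
Z = -169 (Z = -78 - 13*7 = -78 - 91 = -169)
t = 20 (t = 15 + 5 = 20)
P(c) = 20 (P(c) = 20*(-1)² = 20*1 = 20)
P(-181) - Z = 20 - 1*(-169) = 20 + 169 = 189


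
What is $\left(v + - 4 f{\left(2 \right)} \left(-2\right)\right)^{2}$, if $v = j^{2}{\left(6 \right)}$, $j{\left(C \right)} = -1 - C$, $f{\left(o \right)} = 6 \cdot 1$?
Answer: $9409$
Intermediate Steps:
$f{\left(o \right)} = 6$
$v = 49$ ($v = \left(-1 - 6\right)^{2} = \left(-7\right)^{2} = 49$)
$\left(v + - 4 f{\left(2 \right)} \left(-2\right)\right)^{2} = \left(49 + \left(-4\right) 6 \left(-2\right)\right)^{2} = \left(49 - -48\right)^{2} = \left(49 + 48\right)^{2} = 97^{2} = 9409$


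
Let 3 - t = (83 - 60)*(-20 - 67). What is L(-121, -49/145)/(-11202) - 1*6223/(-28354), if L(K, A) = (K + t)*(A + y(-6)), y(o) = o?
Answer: 14793475382/11513779665 ≈ 1.2848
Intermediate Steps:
t = 2004 (t = 3 - (83 - 60)*(-20 - 67) = 3 - 23*(-87) = 3 - 1*(-2001) = 3 + 2001 = 2004)
L(K, A) = (-6 + A)*(2004 + K) (L(K, A) = (K + 2004)*(A - 6) = (2004 + K)*(-6 + A) = (-6 + A)*(2004 + K))
L(-121, -49/145)/(-11202) - 1*6223/(-28354) = (-12024 - 6*(-121) + 2004*(-49/145) - 49/145*(-121))/(-11202) - 1*6223/(-28354) = (-12024 + 726 + 2004*(-49*1/145) - 49*1/145*(-121))*(-1/11202) - 6223*(-1/28354) = (-12024 + 726 + 2004*(-49/145) - 49/145*(-121))*(-1/11202) + 6223/28354 = (-12024 + 726 - 98196/145 + 5929/145)*(-1/11202) + 6223/28354 = -1730477/145*(-1/11202) + 6223/28354 = 1730477/1624290 + 6223/28354 = 14793475382/11513779665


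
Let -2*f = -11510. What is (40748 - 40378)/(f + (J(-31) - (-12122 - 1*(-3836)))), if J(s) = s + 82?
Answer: 185/7046 ≈ 0.026256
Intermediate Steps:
J(s) = 82 + s
f = 5755 (f = -1/2*(-11510) = 5755)
(40748 - 40378)/(f + (J(-31) - (-12122 - 1*(-3836)))) = (40748 - 40378)/(5755 + ((82 - 31) - (-12122 - 1*(-3836)))) = 370/(5755 + (51 - (-12122 + 3836))) = 370/(5755 + (51 - 1*(-8286))) = 370/(5755 + (51 + 8286)) = 370/(5755 + 8337) = 370/14092 = 370*(1/14092) = 185/7046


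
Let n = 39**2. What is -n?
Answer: -1521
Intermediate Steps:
n = 1521
-n = -1*1521 = -1521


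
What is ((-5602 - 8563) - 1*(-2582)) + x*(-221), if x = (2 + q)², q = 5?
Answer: -22412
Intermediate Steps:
x = 49 (x = (2 + 5)² = 7² = 49)
((-5602 - 8563) - 1*(-2582)) + x*(-221) = ((-5602 - 8563) - 1*(-2582)) + 49*(-221) = (-14165 + 2582) - 10829 = -11583 - 10829 = -22412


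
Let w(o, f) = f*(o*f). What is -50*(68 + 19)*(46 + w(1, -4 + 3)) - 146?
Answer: -204596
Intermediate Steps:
w(o, f) = o*f² (w(o, f) = f*(f*o) = o*f²)
-50*(68 + 19)*(46 + w(1, -4 + 3)) - 146 = -50*(68 + 19)*(46 + 1*(-4 + 3)²) - 146 = -4350*(46 + 1*(-1)²) - 146 = -4350*(46 + 1*1) - 146 = -4350*(46 + 1) - 146 = -4350*47 - 146 = -50*4089 - 146 = -204450 - 146 = -204596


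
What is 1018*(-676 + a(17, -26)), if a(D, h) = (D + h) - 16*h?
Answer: -273842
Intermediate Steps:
a(D, h) = D - 15*h
1018*(-676 + a(17, -26)) = 1018*(-676 + (17 - 15*(-26))) = 1018*(-676 + (17 + 390)) = 1018*(-676 + 407) = 1018*(-269) = -273842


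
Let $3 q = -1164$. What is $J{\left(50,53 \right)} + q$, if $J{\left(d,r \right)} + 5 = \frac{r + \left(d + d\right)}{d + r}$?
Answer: $- \frac{40326}{103} \approx -391.51$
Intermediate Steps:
$q = -388$ ($q = \frac{1}{3} \left(-1164\right) = -388$)
$J{\left(d,r \right)} = -5 + \frac{r + 2 d}{d + r}$ ($J{\left(d,r \right)} = -5 + \frac{r + \left(d + d\right)}{d + r} = -5 + \frac{r + 2 d}{d + r}$)
$J{\left(50,53 \right)} + q = \frac{\left(-4\right) 53 - 150}{50 + 53} - 388 = \frac{-212 - 150}{103} - 388 = \frac{1}{103} \left(-362\right) - 388 = - \frac{362}{103} - 388 = - \frac{40326}{103}$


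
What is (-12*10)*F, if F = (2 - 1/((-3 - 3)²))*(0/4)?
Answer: 0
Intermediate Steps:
F = 0 (F = (2 - 1/((-6)²))*(0*(¼)) = (2 - 1/36)*0 = (71/36)*0 = 0)
(-12*10)*F = -12*10*0 = -120*0 = 0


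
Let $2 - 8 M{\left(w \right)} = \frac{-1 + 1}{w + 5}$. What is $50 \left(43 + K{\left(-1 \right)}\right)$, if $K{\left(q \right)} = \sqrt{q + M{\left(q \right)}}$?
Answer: $2150 + 25 i \sqrt{3} \approx 2150.0 + 43.301 i$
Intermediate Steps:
$M{\left(w \right)} = \frac{1}{4}$ ($M{\left(w \right)} = \frac{1}{4} - \frac{\left(-1 + 1\right) \frac{1}{w + 5}}{8} = \frac{1}{4} - \frac{0 \frac{1}{5 + w}}{8} = \frac{1}{4} - 0 = \frac{1}{4} + 0 = \frac{1}{4}$)
$K{\left(q \right)} = \sqrt{\frac{1}{4} + q}$ ($K{\left(q \right)} = \sqrt{q + \frac{1}{4}} = \sqrt{\frac{1}{4} + q}$)
$50 \left(43 + K{\left(-1 \right)}\right) = 50 \left(43 + \frac{\sqrt{1 + 4 \left(-1\right)}}{2}\right) = 50 \left(43 + \frac{\sqrt{1 - 4}}{2}\right) = 50 \left(43 + \frac{\sqrt{-3}}{2}\right) = 50 \left(43 + \frac{i \sqrt{3}}{2}\right) = 2150 + 25 i \sqrt{3}$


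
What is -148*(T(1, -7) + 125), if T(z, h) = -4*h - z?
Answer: -22496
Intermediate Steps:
T(z, h) = -z - 4*h
-148*(T(1, -7) + 125) = -148*((-1*1 - 4*(-7)) + 125) = -148*((-1 + 28) + 125) = -148*(27 + 125) = -148*152 = -22496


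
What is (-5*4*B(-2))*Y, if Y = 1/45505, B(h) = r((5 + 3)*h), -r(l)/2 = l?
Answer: -128/9101 ≈ -0.014064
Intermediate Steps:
r(l) = -2*l
B(h) = -16*h (B(h) = -2*(5 + 3)*h = -16*h)
Y = 1/45505 ≈ 2.1976e-5
(-5*4*B(-2))*Y = -5*4*(-16*(-2))*(1/45505) = -20*32*(1/45505) = -1*640*(1/45505) = -640*1/45505 = -128/9101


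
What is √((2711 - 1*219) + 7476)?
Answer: 4*√623 ≈ 99.840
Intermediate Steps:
√((2711 - 1*219) + 7476) = √((2711 - 219) + 7476) = √(2492 + 7476) = √9968 = 4*√623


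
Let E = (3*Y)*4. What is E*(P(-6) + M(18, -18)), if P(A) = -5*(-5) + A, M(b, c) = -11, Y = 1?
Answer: 96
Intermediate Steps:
P(A) = 25 + A
E = 12 (E = (3*1)*4 = 3*4 = 12)
E*(P(-6) + M(18, -18)) = 12*((25 - 6) - 11) = 12*(19 - 11) = 12*8 = 96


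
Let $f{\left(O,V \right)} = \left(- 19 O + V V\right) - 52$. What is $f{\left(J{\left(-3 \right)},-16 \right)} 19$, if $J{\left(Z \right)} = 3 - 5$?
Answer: $4598$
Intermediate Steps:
$J{\left(Z \right)} = -2$ ($J{\left(Z \right)} = 3 - 5 = -2$)
$f{\left(O,V \right)} = -52 + V^{2} - 19 O$ ($f{\left(O,V \right)} = \left(- 19 O + V^{2}\right) - 52 = \left(V^{2} - 19 O\right) - 52 = -52 + V^{2} - 19 O$)
$f{\left(J{\left(-3 \right)},-16 \right)} 19 = \left(-52 + \left(-16\right)^{2} - -38\right) 19 = \left(-52 + 256 + 38\right) 19 = 242 \cdot 19 = 4598$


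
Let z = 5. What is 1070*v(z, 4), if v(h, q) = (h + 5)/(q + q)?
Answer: 2675/2 ≈ 1337.5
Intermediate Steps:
v(h, q) = (5 + h)/(2*q) (v(h, q) = (5 + h)/((2*q)) = (5 + h)*(1/(2*q)) = (5 + h)/(2*q))
1070*v(z, 4) = 1070*((½)*(5 + 5)/4) = 1070*((½)*(¼)*10) = 1070*(5/4) = 2675/2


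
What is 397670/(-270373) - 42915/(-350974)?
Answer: -127968773285/94893893302 ≈ -1.3485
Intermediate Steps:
397670/(-270373) - 42915/(-350974) = 397670*(-1/270373) - 42915*(-1/350974) = -397670/270373 + 42915/350974 = -127968773285/94893893302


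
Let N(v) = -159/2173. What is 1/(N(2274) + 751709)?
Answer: 41/30820066 ≈ 1.3303e-6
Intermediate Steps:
N(v) = -3/41 (N(v) = -159*1/2173 = -3/41)
1/(N(2274) + 751709) = 1/(-3/41 + 751709) = 1/(30820066/41) = 41/30820066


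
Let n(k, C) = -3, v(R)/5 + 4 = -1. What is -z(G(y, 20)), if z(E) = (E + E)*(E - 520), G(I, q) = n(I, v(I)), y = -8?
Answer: -3138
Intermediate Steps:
v(R) = -25 (v(R) = -20 + 5*(-1) = -20 - 5 = -25)
G(I, q) = -3
z(E) = 2*E*(-520 + E) (z(E) = (2*E)*(-520 + E) = 2*E*(-520 + E))
-z(G(y, 20)) = -2*(-3)*(-520 - 3) = -2*(-3)*(-523) = -1*3138 = -3138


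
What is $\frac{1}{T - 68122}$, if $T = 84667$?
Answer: $\frac{1}{16545} \approx 6.0441 \cdot 10^{-5}$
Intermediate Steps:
$\frac{1}{T - 68122} = \frac{1}{84667 - 68122} = \frac{1}{16545}$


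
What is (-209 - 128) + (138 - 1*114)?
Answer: -313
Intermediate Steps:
(-209 - 128) + (138 - 1*114) = -337 + (138 - 114) = -337 + 24 = -313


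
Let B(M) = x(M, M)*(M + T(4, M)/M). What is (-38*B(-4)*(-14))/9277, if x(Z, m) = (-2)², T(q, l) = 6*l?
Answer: 4256/9277 ≈ 0.45877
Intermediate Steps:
x(Z, m) = 4
B(M) = 24 + 4*M (B(M) = 4*(M + (6*M)/M) = 4*(M + 6) = 4*(6 + M) = 24 + 4*M)
(-38*B(-4)*(-14))/9277 = (-38*(24 + 4*(-4))*(-14))/9277 = (-38*(24 - 16)*(-14))*(1/9277) = (-38*8*(-14))*(1/9277) = -304*(-14)*(1/9277) = 4256*(1/9277) = 4256/9277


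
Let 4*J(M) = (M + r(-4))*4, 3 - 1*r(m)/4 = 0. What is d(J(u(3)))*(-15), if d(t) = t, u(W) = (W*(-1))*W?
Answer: -45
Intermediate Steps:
r(m) = 12 (r(m) = 12 - 4*0 = 12 + 0 = 12)
u(W) = -W² (u(W) = (-W)*W = -W²)
J(M) = 12 + M (J(M) = ((M + 12)*4)/4 = ((12 + M)*4)/4 = (48 + 4*M)/4 = 12 + M)
d(J(u(3)))*(-15) = (12 - 1*3²)*(-15) = (12 - 1*9)*(-15) = (12 - 9)*(-15) = 3*(-15) = -45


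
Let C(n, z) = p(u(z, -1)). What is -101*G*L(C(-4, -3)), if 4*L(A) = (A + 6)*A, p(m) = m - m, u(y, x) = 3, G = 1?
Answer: 0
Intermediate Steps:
p(m) = 0
C(n, z) = 0
L(A) = A*(6 + A)/4 (L(A) = ((A + 6)*A)/4 = ((6 + A)*A)/4 = (A*(6 + A))/4 = A*(6 + A)/4)
-101*G*L(C(-4, -3)) = -101*(¼)*0*(6 + 0) = -101*(¼)*0*6 = -101*0 = 0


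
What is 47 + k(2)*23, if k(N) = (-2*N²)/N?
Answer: -45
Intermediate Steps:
k(N) = -2*N
47 + k(2)*23 = 47 - 2*2*23 = 47 - 4*23 = 47 - 92 = -45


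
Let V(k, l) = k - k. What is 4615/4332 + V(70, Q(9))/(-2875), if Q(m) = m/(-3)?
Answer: 4615/4332 ≈ 1.0653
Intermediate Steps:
Q(m) = -m/3 (Q(m) = m*(-⅓) = -m/3)
V(k, l) = 0
4615/4332 + V(70, Q(9))/(-2875) = 4615/4332 + 0/(-2875) = 4615*(1/4332) + 0*(-1/2875) = 4615/4332 + 0 = 4615/4332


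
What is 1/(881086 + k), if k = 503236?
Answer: 1/1384322 ≈ 7.2238e-7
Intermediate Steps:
1/(881086 + k) = 1/(881086 + 503236) = 1/1384322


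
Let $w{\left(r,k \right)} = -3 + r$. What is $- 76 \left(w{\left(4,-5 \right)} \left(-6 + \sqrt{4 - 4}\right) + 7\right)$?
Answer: $-76$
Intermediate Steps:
$- 76 \left(w{\left(4,-5 \right)} \left(-6 + \sqrt{4 - 4}\right) + 7\right) = - 76 \left(\left(-3 + 4\right) \left(-6 + \sqrt{4 - 4}\right) + 7\right) = - 76 \left(1 \left(-6 + \sqrt{0}\right) + 7\right) = - 76 \left(1 \left(-6 + 0\right) + 7\right) = - 76 \left(1 \left(-6\right) + 7\right) = - 76 \left(-6 + 7\right) = \left(-76\right) 1 = -76$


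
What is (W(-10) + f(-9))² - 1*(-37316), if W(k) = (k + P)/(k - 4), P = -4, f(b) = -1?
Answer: 37316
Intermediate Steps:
W(k) = 1 (W(k) = (k - 4)/(k - 4) = (-4 + k)/(-4 + k) = 1)
(W(-10) + f(-9))² - 1*(-37316) = (1 - 1)² - 1*(-37316) = 0² + 37316 = 0 + 37316 = 37316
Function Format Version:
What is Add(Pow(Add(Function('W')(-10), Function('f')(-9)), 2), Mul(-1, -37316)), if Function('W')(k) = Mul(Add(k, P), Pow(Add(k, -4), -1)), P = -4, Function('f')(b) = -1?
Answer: 37316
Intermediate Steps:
Function('W')(k) = 1 (Function('W')(k) = Mul(Add(k, -4), Pow(Add(k, -4), -1)) = Mul(Add(-4, k), Pow(Add(-4, k), -1)) = 1)
Add(Pow(Add(Function('W')(-10), Function('f')(-9)), 2), Mul(-1, -37316)) = Add(Pow(Add(1, -1), 2), Mul(-1, -37316)) = Add(Pow(0, 2), 37316) = Add(0, 37316) = 37316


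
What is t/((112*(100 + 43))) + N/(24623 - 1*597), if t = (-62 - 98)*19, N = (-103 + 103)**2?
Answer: -190/1001 ≈ -0.18981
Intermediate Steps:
N = 0 (N = 0**2 = 0)
t = -3040 (t = -160*19 = -3040)
t/((112*(100 + 43))) + N/(24623 - 1*597) = -3040*1/(112*(100 + 43)) + 0/(24623 - 1*597) = -3040/(112*143) + 0/(24623 - 597) = -3040/16016 + 0/24026 = -3040*1/16016 + 0*(1/24026) = -190/1001 + 0 = -190/1001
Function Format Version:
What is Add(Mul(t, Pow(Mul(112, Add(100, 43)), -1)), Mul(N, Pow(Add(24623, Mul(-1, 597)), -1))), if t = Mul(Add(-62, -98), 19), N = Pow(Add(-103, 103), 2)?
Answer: Rational(-190, 1001) ≈ -0.18981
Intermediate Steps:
N = 0 (N = Pow(0, 2) = 0)
t = -3040 (t = Mul(-160, 19) = -3040)
Add(Mul(t, Pow(Mul(112, Add(100, 43)), -1)), Mul(N, Pow(Add(24623, Mul(-1, 597)), -1))) = Add(Mul(-3040, Pow(Mul(112, Add(100, 43)), -1)), Mul(0, Pow(Add(24623, Mul(-1, 597)), -1))) = Add(Mul(-3040, Pow(Mul(112, 143), -1)), Mul(0, Pow(Add(24623, -597), -1))) = Add(Mul(-3040, Pow(16016, -1)), Mul(0, Pow(24026, -1))) = Add(Mul(-3040, Rational(1, 16016)), Mul(0, Rational(1, 24026))) = Add(Rational(-190, 1001), 0) = Rational(-190, 1001)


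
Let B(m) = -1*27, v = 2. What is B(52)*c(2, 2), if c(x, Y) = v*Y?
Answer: -108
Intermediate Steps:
B(m) = -27
c(x, Y) = 2*Y
B(52)*c(2, 2) = -54*2 = -27*4 = -108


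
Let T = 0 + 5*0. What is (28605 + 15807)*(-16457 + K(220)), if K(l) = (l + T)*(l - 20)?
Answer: 1223239716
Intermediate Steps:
T = 0 (T = 0 + 0 = 0)
K(l) = l*(-20 + l) (K(l) = (l + 0)*(l - 20) = l*(-20 + l))
(28605 + 15807)*(-16457 + K(220)) = (28605 + 15807)*(-16457 + 220*(-20 + 220)) = 44412*(-16457 + 220*200) = 44412*(-16457 + 44000) = 44412*27543 = 1223239716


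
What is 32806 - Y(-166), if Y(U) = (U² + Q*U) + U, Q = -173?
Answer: -23302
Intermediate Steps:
Y(U) = U² - 172*U (Y(U) = (U² - 173*U) + U = U² - 172*U)
32806 - Y(-166) = 32806 - (-166)*(-172 - 166) = 32806 - (-166)*(-338) = 32806 - 1*56108 = 32806 - 56108 = -23302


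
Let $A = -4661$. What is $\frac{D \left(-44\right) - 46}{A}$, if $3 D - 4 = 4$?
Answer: $\frac{490}{13983} \approx 0.035043$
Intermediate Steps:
$D = \frac{8}{3}$ ($D = \frac{4}{3} + \frac{1}{3} \cdot 4 = \frac{4}{3} + \frac{4}{3} = \frac{8}{3} \approx 2.6667$)
$\frac{D \left(-44\right) - 46}{A} = \frac{\frac{8}{3} \left(-44\right) - 46}{-4661} = \left(- \frac{352}{3} - 46\right) \left(- \frac{1}{4661}\right) = \left(- \frac{490}{3}\right) \left(- \frac{1}{4661}\right) = \frac{490}{13983}$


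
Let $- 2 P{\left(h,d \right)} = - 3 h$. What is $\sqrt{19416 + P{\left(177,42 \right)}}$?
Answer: $\frac{\sqrt{78726}}{2} \approx 140.29$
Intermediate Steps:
$P{\left(h,d \right)} = \frac{3 h}{2}$ ($P{\left(h,d \right)} = - \frac{\left(-3\right) h}{2} = \frac{3 h}{2}$)
$\sqrt{19416 + P{\left(177,42 \right)}} = \sqrt{19416 + \frac{3}{2} \cdot 177} = \sqrt{19416 + \frac{531}{2}} = \sqrt{\frac{39363}{2}} = \frac{\sqrt{78726}}{2}$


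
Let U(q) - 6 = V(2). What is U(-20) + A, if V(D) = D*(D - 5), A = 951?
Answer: 951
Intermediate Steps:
V(D) = D*(-5 + D)
U(q) = 0 (U(q) = 6 + 2*(-5 + 2) = 6 + 2*(-3) = 6 - 6 = 0)
U(-20) + A = 0 + 951 = 951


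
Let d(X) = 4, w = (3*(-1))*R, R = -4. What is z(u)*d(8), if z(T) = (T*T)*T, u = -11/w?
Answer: -1331/432 ≈ -3.0810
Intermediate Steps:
w = 12 (w = (3*(-1))*(-4) = -3*(-4) = 12)
u = -11/12 ≈ -0.91667
z(T) = T³ (z(T) = T²*T = T³)
z(u)*d(8) = (-11/12)³*4 = -1331/1728*4 = -1331/432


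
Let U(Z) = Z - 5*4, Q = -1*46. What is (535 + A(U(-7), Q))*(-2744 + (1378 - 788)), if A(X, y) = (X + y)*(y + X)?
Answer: -12631056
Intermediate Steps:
Q = -46
U(Z) = -20 + Z (U(Z) = Z - 20 = -20 + Z)
A(X, y) = (X + y)² (A(X, y) = (X + y)*(X + y) = (X + y)²)
(535 + A(U(-7), Q))*(-2744 + (1378 - 788)) = (535 + ((-20 - 7) - 46)²)*(-2744 + (1378 - 788)) = (535 + (-27 - 46)²)*(-2744 + 590) = (535 + (-73)²)*(-2154) = (535 + 5329)*(-2154) = 5864*(-2154) = -12631056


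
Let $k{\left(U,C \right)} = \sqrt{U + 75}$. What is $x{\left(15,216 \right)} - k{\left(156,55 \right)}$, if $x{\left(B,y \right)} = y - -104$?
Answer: $320 - \sqrt{231} \approx 304.8$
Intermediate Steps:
$x{\left(B,y \right)} = 104 + y$ ($x{\left(B,y \right)} = y + 104 = 104 + y$)
$k{\left(U,C \right)} = \sqrt{75 + U}$
$x{\left(15,216 \right)} - k{\left(156,55 \right)} = \left(104 + 216\right) - \sqrt{75 + 156} = 320 - \sqrt{231}$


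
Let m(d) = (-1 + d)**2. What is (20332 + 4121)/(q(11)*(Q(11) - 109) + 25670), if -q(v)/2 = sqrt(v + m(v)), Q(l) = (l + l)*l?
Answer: 313854255/325547492 + 3252249*sqrt(111)/325547492 ≈ 1.0693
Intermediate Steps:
Q(l) = 2*l**2 (Q(l) = (2*l)*l = 2*l**2)
q(v) = -2*sqrt(v + (-1 + v)**2)
(20332 + 4121)/(q(11)*(Q(11) - 109) + 25670) = (20332 + 4121)/((-2*sqrt(11 + (-1 + 11)**2))*(2*11**2 - 109) + 25670) = 24453/((-2*sqrt(11 + 10**2))*(2*121 - 109) + 25670) = 24453/((-2*sqrt(11 + 100))*(242 - 109) + 25670) = 24453/(-2*sqrt(111)*133 + 25670) = 24453/(-266*sqrt(111) + 25670) = 24453/(25670 - 266*sqrt(111))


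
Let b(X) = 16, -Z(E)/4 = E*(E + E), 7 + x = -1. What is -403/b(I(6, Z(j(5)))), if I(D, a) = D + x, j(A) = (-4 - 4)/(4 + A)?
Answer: -403/16 ≈ -25.188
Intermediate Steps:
x = -8 (x = -7 - 1 = -8)
j(A) = -8/(4 + A)
Z(E) = -8*E² (Z(E) = -4*E*(E + E) = -4*E*2*E = -8*E²)
I(D, a) = -8 + D (I(D, a) = D - 8 = -8 + D)
-403/b(I(6, Z(j(5)))) = -403/16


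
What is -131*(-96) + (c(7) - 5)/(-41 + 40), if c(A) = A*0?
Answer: 12581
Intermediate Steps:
c(A) = 0
-131*(-96) + (c(7) - 5)/(-41 + 40) = -131*(-96) + (0 - 5)/(-41 + 40) = 12576 - 5/(-1) = 12576 - 5*(-1) = 12576 + 5 = 12581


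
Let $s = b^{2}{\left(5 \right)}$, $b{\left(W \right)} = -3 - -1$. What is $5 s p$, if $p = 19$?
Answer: $380$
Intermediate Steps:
$b{\left(W \right)} = -2$ ($b{\left(W \right)} = -3 + 1 = -2$)
$s = 4$ ($s = \left(-2\right)^{2} = 4$)
$5 s p = 5 \cdot 4 \cdot 19 = 20 \cdot 19 = 380$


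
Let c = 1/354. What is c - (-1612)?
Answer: 570649/354 ≈ 1612.0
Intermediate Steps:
c = 1/354 ≈ 0.0028249
c - (-1612) = 1/354 - (-1612) = 1/354 - 1*(-1612) = 1/354 + 1612 = 570649/354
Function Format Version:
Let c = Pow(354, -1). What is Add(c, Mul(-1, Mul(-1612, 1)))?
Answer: Rational(570649, 354) ≈ 1612.0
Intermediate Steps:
c = Rational(1, 354) ≈ 0.0028249
Add(c, Mul(-1, Mul(-1612, 1))) = Add(Rational(1, 354), Mul(-1, Mul(-1612, 1))) = Add(Rational(1, 354), Mul(-1, -1612)) = Add(Rational(1, 354), 1612) = Rational(570649, 354)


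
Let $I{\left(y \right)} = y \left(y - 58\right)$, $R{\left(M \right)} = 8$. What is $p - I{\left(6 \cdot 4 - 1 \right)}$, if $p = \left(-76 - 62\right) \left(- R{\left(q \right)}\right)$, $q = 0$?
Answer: $1909$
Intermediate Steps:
$I{\left(y \right)} = y \left(-58 + y\right)$
$p = 1104$ ($p = \left(-76 - 62\right) \left(\left(-1\right) 8\right) = \left(-138\right) \left(-8\right) = 1104$)
$p - I{\left(6 \cdot 4 - 1 \right)} = 1104 - \left(6 \cdot 4 - 1\right) \left(-58 + \left(6 \cdot 4 - 1\right)\right) = 1104 - \left(24 - 1\right) \left(-58 + \left(24 - 1\right)\right) = 1104 - 23 \left(-58 + 23\right) = 1104 - 23 \left(-35\right) = 1104 - -805 = 1104 + 805 = 1909$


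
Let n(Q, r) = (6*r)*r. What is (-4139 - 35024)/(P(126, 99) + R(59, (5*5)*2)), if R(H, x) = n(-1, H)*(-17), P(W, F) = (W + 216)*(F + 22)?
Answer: 39163/313680 ≈ 0.12485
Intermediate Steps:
n(Q, r) = 6*r²
P(W, F) = (22 + F)*(216 + W) (P(W, F) = (216 + W)*(22 + F) = (22 + F)*(216 + W))
R(H, x) = -102*H² (R(H, x) = (6*H²)*(-17) = -102*H²)
(-4139 - 35024)/(P(126, 99) + R(59, (5*5)*2)) = (-4139 - 35024)/((4752 + 22*126 + 216*99 + 99*126) - 102*59²) = -39163/((4752 + 2772 + 21384 + 12474) - 102*3481) = -39163/(41382 - 355062) = -39163/(-313680) = -39163*(-1/313680) = 39163/313680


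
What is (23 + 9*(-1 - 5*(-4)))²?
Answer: 37636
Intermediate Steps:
(23 + 9*(-1 - 5*(-4)))² = (23 + 9*(-1 + 20))² = (23 + 9*19)² = (23 + 171)² = 194² = 37636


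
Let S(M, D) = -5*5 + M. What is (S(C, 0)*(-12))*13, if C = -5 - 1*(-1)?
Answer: 4524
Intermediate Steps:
C = -4 (C = -5 + 1 = -4)
S(M, D) = -25 + M
(S(C, 0)*(-12))*13 = ((-25 - 4)*(-12))*13 = -29*(-12)*13 = 348*13 = 4524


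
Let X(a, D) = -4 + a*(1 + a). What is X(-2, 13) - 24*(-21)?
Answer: 502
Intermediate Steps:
X(-2, 13) - 24*(-21) = (-4 - 2 + (-2)**2) - 24*(-21) = (-4 - 2 + 4) + 504 = -2 + 504 = 502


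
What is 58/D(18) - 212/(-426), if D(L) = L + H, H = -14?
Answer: 6389/426 ≈ 14.998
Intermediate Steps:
D(L) = -14 + L (D(L) = L - 14 = -14 + L)
58/D(18) - 212/(-426) = 58/(-14 + 18) - 212/(-426) = 58/4 - 212*(-1/426) = 58*(¼) + 106/213 = 29/2 + 106/213 = 6389/426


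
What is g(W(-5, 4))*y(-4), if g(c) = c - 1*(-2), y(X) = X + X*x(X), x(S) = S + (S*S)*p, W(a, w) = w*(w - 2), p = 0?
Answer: 120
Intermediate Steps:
W(a, w) = w*(-2 + w)
x(S) = S (x(S) = S + (S*S)*0 = S + S**2*0 = S + 0 = S)
y(X) = X + X**2 (y(X) = X + X*X = X + X**2)
g(c) = 2 + c (g(c) = c + 2 = 2 + c)
g(W(-5, 4))*y(-4) = (2 + 4*(-2 + 4))*(-4*(1 - 4)) = (2 + 4*2)*(-4*(-3)) = (2 + 8)*12 = 10*12 = 120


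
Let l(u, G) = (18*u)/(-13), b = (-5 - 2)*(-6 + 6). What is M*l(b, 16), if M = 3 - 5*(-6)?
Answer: 0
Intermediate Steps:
b = 0 (b = -7*0 = 0)
l(u, G) = -18*u/13 (l(u, G) = (18*u)*(-1/13) = -18*u/13)
M = 33 (M = 3 + 30 = 33)
M*l(b, 16) = 33*(-18/13*0) = 33*0 = 0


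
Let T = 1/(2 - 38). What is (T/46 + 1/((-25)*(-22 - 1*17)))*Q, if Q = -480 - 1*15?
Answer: -2497/11960 ≈ -0.20878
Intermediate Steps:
Q = -495 (Q = -480 - 15 = -495)
T = -1/36 (T = 1/(-36) = -1/36 ≈ -0.027778)
(T/46 + 1/((-25)*(-22 - 1*17)))*Q = (-1/36/46 + 1/((-25)*(-22 - 1*17)))*(-495) = (-1/36*1/46 - 1/(25*(-22 - 17)))*(-495) = (-1/1656 - 1/25/(-39))*(-495) = (-1/1656 - 1/25*(-1/39))*(-495) = (-1/1656 + 1/975)*(-495) = (227/538200)*(-495) = -2497/11960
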